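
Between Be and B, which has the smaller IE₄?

Consider each +3 ion: Be³⁺ is already 1 electron into the core; B³⁺ is the bare [He] core.
All of these are removing an electron from a noble-gas core or deeper; the smaller core (lower principal quantum number) is held far more tightly, and within a period the higher nuclear charge binds the same core more tightly.
Tabulated IE_4 (kJ/mol): Be 21007, B 25026.
So the fourth ionization energies run Be < B.

Be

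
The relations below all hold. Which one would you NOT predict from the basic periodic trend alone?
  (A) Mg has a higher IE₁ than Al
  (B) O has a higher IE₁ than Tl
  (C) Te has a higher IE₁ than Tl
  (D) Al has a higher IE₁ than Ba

(A)

The general trend: IE₁ increases across a period and decreases down a group.
(A) Mg (period 3, group 2) vs Al (period 3, group 13): the stated order contradicts the simple trend.
(B) O (period 2, group 16) vs Tl (period 6, group 13): the stated order agrees with the simple trend.
(C) Te (period 5, group 16) vs Tl (period 6, group 13): the stated order agrees with the simple trend.
(D) Al (period 3, group 13) vs Ba (period 6, group 2): the stated order agrees with the simple trend.
The exception is (A): Al's single 3p electron is easier to remove than one from Mg's filled 3s².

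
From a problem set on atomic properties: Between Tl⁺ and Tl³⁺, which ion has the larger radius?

Both ions have Z = 81 protons, but Tl³⁺ has lost more electrons, so its remaining electrons feel a larger effective nuclear charge per electron and are pulled in more tightly.
Higher positive charge → smaller ion, so Tl⁺ > Tl³⁺.

Tl⁺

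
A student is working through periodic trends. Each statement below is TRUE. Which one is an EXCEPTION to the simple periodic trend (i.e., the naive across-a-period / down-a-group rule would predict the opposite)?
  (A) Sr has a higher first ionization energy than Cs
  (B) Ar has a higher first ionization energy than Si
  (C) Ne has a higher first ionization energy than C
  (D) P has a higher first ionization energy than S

(D)

The general trend: first ionization energy increases across a period and decreases down a group.
(A) Sr (period 5, group 2) vs Cs (period 6, group 1): the stated order agrees with the simple trend.
(B) Ar (period 3, group 18) vs Si (period 3, group 14): the stated order agrees with the simple trend.
(C) Ne (period 2, group 18) vs C (period 2, group 14): the stated order agrees with the simple trend.
(D) P (period 3, group 15) vs S (period 3, group 16): the stated order contradicts the simple trend.
The exception is (D): S (3p⁴) ionizes more easily than half-filled P (3p³) because the paired 3p electron in S is pushed out by e⁻–e⁻ repulsion.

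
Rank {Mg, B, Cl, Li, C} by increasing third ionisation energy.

IE_3 is the cost of taking one more electron from the +2 cation: Mg²⁺ is the bare [Ne] core; B²⁺ still has 1 valence electron; Cl²⁺ still has 5 valence electrons; Li²⁺ is already 1 electron into the core; C²⁺ still has 2 valence electrons.
Core electrons are held far more tightly than valence electrons, so Mg and Li top the IE_3 order.
Valence configurations: B²⁺ [He]2s¹, Cl²⁺ [Ne]3s²3p³, C²⁺ [He]2s².
The numbers (kJ/mol): Mg 7733, B 3660, Cl 3822, Li 11815, C 4620.
Hence IE_3: B < Cl < C < Mg < Li.

B < Cl < C < Mg < Li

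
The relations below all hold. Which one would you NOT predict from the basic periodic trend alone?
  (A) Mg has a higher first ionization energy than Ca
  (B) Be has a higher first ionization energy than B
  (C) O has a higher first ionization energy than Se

The general trend: first ionization energy increases across a period and decreases down a group.
(A) Mg (period 3, group 2) vs Ca (period 4, group 2): the stated order agrees with the simple trend.
(B) Be (period 2, group 2) vs B (period 2, group 13): the stated order contradicts the simple trend.
(C) O (period 2, group 16) vs Se (period 4, group 16): the stated order agrees with the simple trend.
The exception is (B): removing B's lone 2p electron is easier than breaking Be's filled 2s².

(B)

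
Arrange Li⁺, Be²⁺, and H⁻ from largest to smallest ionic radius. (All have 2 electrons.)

H⁻, Li⁺, Be²⁺

All of these have 2 electrons, so size is governed by nuclear charge alone: the more protons, the stronger the pull on the same electron cloud, and the smaller the ion.
Nuclear charges: Be²⁺ (Z=4), Li⁺ (Z=3), H⁻ (Z=1).
Largest to smallest: H⁻ > Li⁺ > Be²⁺.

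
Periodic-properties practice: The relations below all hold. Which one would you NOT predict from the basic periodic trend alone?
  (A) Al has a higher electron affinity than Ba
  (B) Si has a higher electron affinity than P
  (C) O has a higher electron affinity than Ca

The general trend: electron affinity increases across a period and decreases down a group.
(A) Al (period 3, group 13) vs Ba (period 6, group 2): the stated order agrees with the simple trend.
(B) Si (period 3, group 14) vs P (period 3, group 15): the stated order contradicts the simple trend.
(C) O (period 2, group 16) vs Ca (period 4, group 2): the stated order agrees with the simple trend.
The exception is (B): adding an electron to P's half-filled 3p³ is unfavourable, so Si (3p²) has the more exothermic EA.

(B)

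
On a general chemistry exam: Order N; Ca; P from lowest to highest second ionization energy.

Ca, P, N

IE_2 is the cost of taking one more electron from the +1 cation: N⁺ still has 4 valence electrons; Ca⁺ still has 1 valence electron; P⁺ still has 4 valence electrons.
All are still removing valence electrons, so compare the +1 ions as you would atoms: IE_2 generally rises across a period (higher Z_eff) and falls down a group (larger shell), subject to the usual subshell exceptions.
Valence configurations: N⁺ [He]2s²2p², Ca⁺ [Ar]4s¹, P⁺ [Ne]3s²3p².
Tabulated IE_2 (kJ/mol): N 2856, Ca 1145, P 1907.
Hence IE_2: Ca < P < N.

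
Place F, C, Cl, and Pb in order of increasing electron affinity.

Pb < C < F < Cl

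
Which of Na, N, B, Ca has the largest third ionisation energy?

Na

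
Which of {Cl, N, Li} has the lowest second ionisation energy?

Cl

IE_2 is the cost of taking one more electron from the +1 cation: Cl⁺ still has 6 valence electrons; N⁺ still has 4 valence electrons; Li⁺ is the bare [He] core.
Breaking into a closed-shell core is much more expensive than removing a leftover valence electron — Li has the largest IE_2 here.
Valence configurations: Cl⁺ [Ne]3s²3p⁴, N⁺ [He]2s²2p².
Approximate IE_2 values (kJ/mol): Cl 2298, N 2856, Li 7298.
Overall IE_2 order: Cl < N < Li.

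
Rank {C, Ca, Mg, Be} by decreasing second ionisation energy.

IE_2 is the cost of taking one more electron from the +1 cation: C⁺ still has 3 valence electrons; Ca⁺ still has 1 valence electron; Mg⁺ still has 1 valence electron; Be⁺ still has 1 valence electron.
All are still removing valence electrons, so compare the +1 ions as you would atoms: IE_2 generally rises across a period (higher Z_eff) and falls down a group (larger shell), subject to the usual subshell exceptions.
Valence configurations: C⁺ [He]2s²2p¹, Ca⁺ [Ar]4s¹, Mg⁺ [Ne]3s¹, Be⁺ [He]2s¹.
Tabulated IE_2 (kJ/mol): C 2353, Ca 1145, Mg 1451, Be 1757.
So the second ionization energies run Ca < Mg < Be < C.

C > Be > Mg > Ca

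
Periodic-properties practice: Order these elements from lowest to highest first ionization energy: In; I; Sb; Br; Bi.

In < Bi < Sb < I < Br

Br is in period 4, group 17; In is in period 5, group 13; Sb is in period 5, group 15; I is in period 5, group 17; Bi is in period 6, group 15.
First ionization energy rises across a period (greater Z_eff holds electrons more tightly) and falls down a group (valence electrons are farther from the nucleus).
Neither a single period nor a single group — weigh both effects.
Bi > In: period and group pull opposite ways; the across-period shift dominates (703 vs 558 kJ/mol).
Sb > Bi: Sb sits above Bi in group 15, so the down-group effect alone puts Sb higher.
I > Sb: I lies to the right of Sb in period 5, so the across-period effect alone puts I higher.
Br > I: they share group 17; the group trend gives Br the larger value.
Approximate values (kJ/mol): Br 1140, In 558, Sb 831, I 1008, Bi 703.
So from lowest to highest: In < Bi < Sb < I < Br.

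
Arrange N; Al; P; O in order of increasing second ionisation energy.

After 1 electron has been removed, what remains? N⁺ still has 4 valence electrons; Al⁺ still has 2 valence electrons; P⁺ still has 4 valence electrons; O⁺ still has 5 valence electrons.
All are still removing valence electrons, so compare the +1 ions as you would atoms: IE_2 generally rises across a period (higher Z_eff) and falls down a group (larger shell), subject to the usual subshell exceptions.
Valence configurations: N⁺ [He]2s²2p², Al⁺ [Ne]3s², P⁺ [Ne]3s²3p², O⁺ [He]2s²2p³.
The numbers (kJ/mol): N 2856, Al 1817, P 1907, O 3388.
So the second ionization energies run Al < P < N < O.

Al < P < N < O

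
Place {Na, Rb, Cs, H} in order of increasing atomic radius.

Radius decreases left→right (rising Z_eff, same n) and increases top→bottom (higher n).
All are in group 1, so atomic radius increases down the group.
So from smallest to largest: H < Na < Rb < Cs.

H, Na, Rb, Cs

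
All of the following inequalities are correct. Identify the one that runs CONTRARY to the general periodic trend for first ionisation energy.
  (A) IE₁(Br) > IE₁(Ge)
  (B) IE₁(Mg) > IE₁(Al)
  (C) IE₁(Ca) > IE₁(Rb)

(B)

The general trend: first ionisation energy increases across a period and decreases down a group.
(A) Br (period 4, group 17) vs Ge (period 4, group 14): the stated order agrees with the simple trend.
(B) Mg (period 3, group 2) vs Al (period 3, group 13): the stated order contradicts the simple trend.
(C) Ca (period 4, group 2) vs Rb (period 5, group 1): the stated order agrees with the simple trend.
The exception is (B): Al's single 3p electron is easier to remove than one from Mg's filled 3s².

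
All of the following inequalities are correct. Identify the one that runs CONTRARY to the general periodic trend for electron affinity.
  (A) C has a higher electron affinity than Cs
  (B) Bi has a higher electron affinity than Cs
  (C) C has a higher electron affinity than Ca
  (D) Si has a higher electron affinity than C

(D)

The general trend: electron affinity increases across a period and decreases down a group.
(A) C (period 2, group 14) vs Cs (period 6, group 1): the stated order agrees with the simple trend.
(B) Bi (period 6, group 15) vs Cs (period 6, group 1): the stated order agrees with the simple trend.
(C) C (period 2, group 14) vs Ca (period 4, group 2): the stated order agrees with the simple trend.
(D) Si (period 3, group 14) vs C (period 2, group 14): the stated order contradicts the simple trend.
The exception is (D): Si's larger, more diffuse 3p orbitals accept an added electron slightly more readily than C's compact 2p.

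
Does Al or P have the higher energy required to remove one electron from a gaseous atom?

Al is in period 3, group 13; P is in period 3, group 15.
First ionization energy rises across a period (greater Z_eff holds electrons more tightly) and falls down a group (valence electrons are farther from the nucleus).
All lie in period 3, so first ionization energy increases left to right.
So P has the higher energy required to remove one electron from a gaseous atom (P > Al).

P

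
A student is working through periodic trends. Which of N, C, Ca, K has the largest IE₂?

K

IE_2 is the cost of taking one more electron from the +1 cation: N⁺ still has 4 valence electrons; C⁺ still has 3 valence electrons; Ca⁺ still has 1 valence electron; K⁺ is the bare [Ar] core.
Breaking into a closed-shell core is much more expensive than removing a leftover valence electron — K has the largest IE_2 here.
Valence configurations: N⁺ [He]2s²2p², C⁺ [He]2s²2p¹, Ca⁺ [Ar]4s¹.
Approximate IE_2 values (kJ/mol): N 2856, C 2353, Ca 1145, K 3052.
So the second ionization energies run Ca < C < N < K.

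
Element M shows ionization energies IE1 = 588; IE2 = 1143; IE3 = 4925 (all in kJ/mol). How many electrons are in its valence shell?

2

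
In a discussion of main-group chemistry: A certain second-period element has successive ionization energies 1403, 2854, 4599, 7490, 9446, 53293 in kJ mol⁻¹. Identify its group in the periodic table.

Group 15

Look for the largest jump between consecutive ionization energies: IE6/IE5 ≈ 5.6, far larger than any earlier ratio.
That jump marks the point where a core electron is being removed. So the atom has 5 valence electrons.
A main-group element with 5 valence electrons is in group 15.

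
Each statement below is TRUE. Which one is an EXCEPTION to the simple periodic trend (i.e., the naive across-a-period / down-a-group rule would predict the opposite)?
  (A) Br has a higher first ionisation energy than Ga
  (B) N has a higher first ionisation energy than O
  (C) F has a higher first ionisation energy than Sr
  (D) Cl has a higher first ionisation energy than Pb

(B)

The general trend: first ionisation energy increases across a period and decreases down a group.
(A) Br (period 4, group 17) vs Ga (period 4, group 13): the stated order agrees with the simple trend.
(B) N (period 2, group 15) vs O (period 2, group 16): the stated order contradicts the simple trend.
(C) F (period 2, group 17) vs Sr (period 5, group 2): the stated order agrees with the simple trend.
(D) Cl (period 3, group 17) vs Pb (period 6, group 14): the stated order agrees with the simple trend.
The exception is (B): pairing an electron in O's 2p⁴ costs repulsion energy, so O ionizes more easily than half-filled N (2p³).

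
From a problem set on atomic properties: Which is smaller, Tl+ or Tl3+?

Both ions have Z = 81 protons, but Tl3+ has lost more electrons, so its remaining electrons feel a larger effective nuclear charge per electron and are pulled in more tightly.
Higher positive charge → smaller ion, so Tl+ > Tl3+.

Tl3+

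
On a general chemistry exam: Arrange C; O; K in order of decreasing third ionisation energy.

O > C > K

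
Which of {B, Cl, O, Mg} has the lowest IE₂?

Mg

Consider each +1 ion: B⁺ still has 2 valence electrons; Cl⁺ still has 6 valence electrons; O⁺ still has 5 valence electrons; Mg⁺ still has 1 valence electron.
All are still removing valence electrons, so compare the +1 ions as you would atoms: IE_2 generally rises across a period (higher Z_eff) and falls down a group (larger shell), subject to the usual subshell exceptions.
Valence configurations: B⁺ [He]2s², Cl⁺ [Ne]3s²3p⁴, O⁺ [He]2s²2p³, Mg⁺ [Ne]3s¹.
The numbers (kJ/mol): B 2427, Cl 2298, O 3388, Mg 1451.
Overall IE_2 order: Mg < Cl < B < O.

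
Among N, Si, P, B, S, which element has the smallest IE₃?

After 2 electrons have been removed, what remains? N²⁺ still has 3 valence electrons; Si²⁺ still has 2 valence electrons; P²⁺ still has 3 valence electrons; B²⁺ still has 1 valence electron; S²⁺ still has 4 valence electrons.
All are still removing valence electrons, so compare the +2 ions as you would atoms: IE_3 generally rises across a period (higher Z_eff) and falls down a group (larger shell), subject to the usual subshell exceptions.
Valence configurations: N²⁺ [He]2s²2p¹, Si²⁺ [Ne]3s², P²⁺ [Ne]3s²3p¹, B²⁺ [He]2s¹, S²⁺ [Ne]3s²3p².
P²⁺ loses a lone 3p electron whereas Si²⁺ must break into a filled 3s² pair, so IE_3(Si) > IE_3(P) even though P has the higher nuclear charge.
Approximate IE_3 values (kJ/mol): N 4578, Si 3232, P 2914, B 3660, S 3357.
Putting it together, IE_3: P < Si < S < B < N.

P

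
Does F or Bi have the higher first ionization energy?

Removing the outermost electron gets harder across a period and easier down a group.
These span different periods and groups, so the two trends combine.
F > Bi: relative to Bi, both the across-period and down-group shifts push F's first ionization energy up.
For reference (kJ/mol): F 1681, Bi 703.
So F has the higher first ionization energy (F > Bi).

F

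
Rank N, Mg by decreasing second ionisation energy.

N > Mg

The second ionization energy removes an electron from the +1 ion. For each element: N⁺ still has 4 valence electrons; Mg⁺ still has 1 valence electron.
All are still removing valence electrons, so compare the +1 ions as you would atoms: IE_2 generally rises across a period (higher Z_eff) and falls down a group (larger shell), subject to the usual subshell exceptions.
Valence configurations: N⁺ [He]2s²2p², Mg⁺ [Ne]3s¹.
The numbers (kJ/mol): N 2856, Mg 1451.
Hence IE_2: Mg < N.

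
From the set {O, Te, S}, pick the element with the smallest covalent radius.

O

O is in period 2, group 16; S is in period 3, group 16; Te is in period 5, group 16.
Atomic radius shrinks across a period as nuclear charge pulls the same shell inward, and grows down a group as new shells are added.
All are in group 16, so atomic radius increases down the group.
The smallest covalent radius among these belongs to O.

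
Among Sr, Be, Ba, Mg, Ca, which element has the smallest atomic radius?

Be

Be is in period 2, group 2; Mg is in period 3, group 2; Ca is in period 4, group 2; Sr is in period 5, group 2; Ba is in period 6, group 2.
Across a period the added protons contract the valence shell; down a group each new principal shell makes the atom larger.
All are in group 2, so atomic radius increases down the group.
The smallest atomic radius among these belongs to Be.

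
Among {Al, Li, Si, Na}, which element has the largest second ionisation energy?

Li

After 1 electron has been removed, what remains? Al⁺ still has 2 valence electrons; Li⁺ is the bare [He] core; Si⁺ still has 3 valence electrons; Na⁺ is the bare [Ne] core.
Pulling an electron out of a noble-gas core costs far more than removing a remaining valence electron, so Na and Li sit at the high end of IE_2.
Valence configurations: Al⁺ [Ne]3s², Si⁺ [Ne]3s²3p¹.
Si⁺ loses a lone 3p electron whereas Al⁺ must break into a filled 3s² pair, so IE_2(Al) > IE_2(Si) even though Si has the higher nuclear charge.
Approximate IE_2 values (kJ/mol): Al 1817, Li 7298, Si 1577, Na 4562.
Putting it together, IE_2: Si < Al < Na < Li.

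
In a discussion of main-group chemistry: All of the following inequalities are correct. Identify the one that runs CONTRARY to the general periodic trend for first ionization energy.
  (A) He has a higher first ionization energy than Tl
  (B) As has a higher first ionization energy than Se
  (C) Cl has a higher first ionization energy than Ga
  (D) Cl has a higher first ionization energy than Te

The general trend: first ionization energy increases across a period and decreases down a group.
(A) He (period 1, group 18) vs Tl (period 6, group 13): the stated order agrees with the simple trend.
(B) As (period 4, group 15) vs Se (period 4, group 16): the stated order contradicts the simple trend.
(C) Cl (period 3, group 17) vs Ga (period 4, group 13): the stated order agrees with the simple trend.
(D) Cl (period 3, group 17) vs Te (period 5, group 16): the stated order agrees with the simple trend.
The exception is (B): Se (4p⁴) ionizes more easily than half-filled As (4p³).

(B)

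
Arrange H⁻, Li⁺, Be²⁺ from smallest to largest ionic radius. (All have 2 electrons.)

Be²⁺ < Li⁺ < H⁻

All of these have 2 electrons, so size is governed by nuclear charge alone: the more protons, the stronger the pull on the same electron cloud, and the smaller the ion.
Nuclear charges: Be²⁺ (Z=4), Li⁺ (Z=3), H⁻ (Z=1).
Smallest to largest: Be²⁺ < Li⁺ < H⁻.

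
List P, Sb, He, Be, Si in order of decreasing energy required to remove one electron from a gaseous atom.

He > P > Be > Sb > Si

He is in period 1, group 18; Be is in period 2, group 2; Si is in period 3, group 14; P is in period 3, group 15; Sb is in period 5, group 15.
First ionization energy rises across a period (greater Z_eff holds electrons more tightly) and falls down a group (valence electrons are farther from the nucleus).
These span different periods and groups, so the two trends combine.
Sb > Si: the two effects oppose for this pair; the across-period effect wins (831 vs 786 kJ/mol).
Be > Sb: period and group pull opposite ways; the down-group shift dominates (900 vs 831 kJ/mol).
P > Be: the two effects oppose for this pair; the across-period effect wins (1012 vs 900 kJ/mol).
He > P: relative to P, both the across-period and down-group shifts push He's first ionization energy up.
For reference (kJ/mol): He 2372, Be 900, Si 786, P 1012, Sb 831.
So from highest to lowest: He > P > Be > Sb > Si.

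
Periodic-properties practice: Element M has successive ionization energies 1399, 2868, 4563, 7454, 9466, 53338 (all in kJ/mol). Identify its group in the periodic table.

Look for the largest jump between consecutive ionization energies: IE6/IE5 ≈ 5.6, far larger than any earlier ratio.
That jump marks the point where a core electron is being removed. So the atom has 5 valence electrons.
A main-group element with 5 valence electrons is in group 15.

Group 15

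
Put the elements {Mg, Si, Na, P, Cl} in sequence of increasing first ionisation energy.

Na < Mg < Si < P < Cl

Na is in period 3, group 1; Mg is in period 3, group 2; Si is in period 3, group 14; P is in period 3, group 15; Cl is in period 3, group 17.
First ionization energy rises across a period (greater Z_eff holds electrons more tightly) and falls down a group (valence electrons are farther from the nucleus).
All lie in period 3, so first ionization energy increases left to right.
So from lowest to highest: Na < Mg < Si < P < Cl.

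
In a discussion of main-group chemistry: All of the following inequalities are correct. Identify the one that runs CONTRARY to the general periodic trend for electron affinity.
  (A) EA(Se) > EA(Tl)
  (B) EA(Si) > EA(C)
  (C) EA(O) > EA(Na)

(B)

The general trend: electron affinity increases across a period and decreases down a group.
(A) Se (period 4, group 16) vs Tl (period 6, group 13): the stated order agrees with the simple trend.
(B) Si (period 3, group 14) vs C (period 2, group 14): the stated order contradicts the simple trend.
(C) O (period 2, group 16) vs Na (period 3, group 1): the stated order agrees with the simple trend.
The exception is (B): Si's larger, more diffuse 3p orbitals accept an added electron slightly more readily than C's compact 2p.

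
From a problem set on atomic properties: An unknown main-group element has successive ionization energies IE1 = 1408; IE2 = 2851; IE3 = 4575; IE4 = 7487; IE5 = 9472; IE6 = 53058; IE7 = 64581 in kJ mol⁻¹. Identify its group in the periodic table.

Group 15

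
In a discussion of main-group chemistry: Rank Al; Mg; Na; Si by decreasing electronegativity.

Na is in period 3, group 1; Mg is in period 3, group 2; Al is in period 3, group 13; Si is in period 3, group 14.
Atoms toward the upper right of the periodic table pull bonding electrons most strongly.
All lie in period 3, so electronegativity increases left to right.
So from highest to lowest: Si > Al > Mg > Na.

Si > Al > Mg > Na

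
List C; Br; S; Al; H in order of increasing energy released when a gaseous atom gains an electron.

H is in period 1, group 1; C is in period 2, group 14; Al is in period 3, group 13; S is in period 3, group 16; Br is in period 4, group 17.
Adding an electron releases more energy for atoms nearer the top right (short of the noble gases).
Neither a single period nor a single group — weigh both effects.
H > Al: period and group pull opposite ways; the down-group shift dominates (73 vs 42 kJ/mol).
C > H: the two effects oppose for this pair; the across-period effect wins (122 vs 73 kJ/mol).
S > C: the two effects oppose for this pair; the across-period effect wins (200 vs 122 kJ/mol).
Br > S: the two effects oppose for this pair; the across-period effect wins (325 vs 200 kJ/mol).
For reference (kJ/mol): H 73, C 122, Al 42, S 200, Br 325.
So from lowest to highest: Al < H < C < S < Br.

Al, H, C, S, Br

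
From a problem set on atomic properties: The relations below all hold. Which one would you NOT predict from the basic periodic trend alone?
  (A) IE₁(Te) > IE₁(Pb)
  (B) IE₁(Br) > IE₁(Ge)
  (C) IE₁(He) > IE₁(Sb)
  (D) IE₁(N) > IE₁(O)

(D)

The general trend: first ionisation energy increases across a period and decreases down a group.
(A) Te (period 5, group 16) vs Pb (period 6, group 14): the stated order agrees with the simple trend.
(B) Br (period 4, group 17) vs Ge (period 4, group 14): the stated order agrees with the simple trend.
(C) He (period 1, group 18) vs Sb (period 5, group 15): the stated order agrees with the simple trend.
(D) N (period 2, group 15) vs O (period 2, group 16): the stated order contradicts the simple trend.
The exception is (D): pairing an electron in O's 2p⁴ costs repulsion energy, so O ionizes more easily than half-filled N (2p³).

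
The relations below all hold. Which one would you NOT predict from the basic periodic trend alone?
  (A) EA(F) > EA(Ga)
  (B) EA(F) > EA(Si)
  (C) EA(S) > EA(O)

(C)

The general trend: electron affinity increases across a period and decreases down a group.
(A) F (period 2, group 17) vs Ga (period 4, group 13): the stated order agrees with the simple trend.
(B) F (period 2, group 17) vs Si (period 3, group 14): the stated order agrees with the simple trend.
(C) S (period 3, group 16) vs O (period 2, group 16): the stated order contradicts the simple trend.
The exception is (C): the compact 2p subshell of O repels the added electron more than S's larger 3p does.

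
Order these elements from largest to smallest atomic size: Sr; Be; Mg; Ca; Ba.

Be is in period 2, group 2; Mg is in period 3, group 2; Ca is in period 4, group 2; Sr is in period 5, group 2; Ba is in period 6, group 2.
Across a period the added protons contract the valence shell; down a group each new principal shell makes the atom larger.
All are in group 2, so atomic radius increases down the group.
So from largest to smallest: Ba > Sr > Ca > Mg > Be.

Ba > Sr > Ca > Mg > Be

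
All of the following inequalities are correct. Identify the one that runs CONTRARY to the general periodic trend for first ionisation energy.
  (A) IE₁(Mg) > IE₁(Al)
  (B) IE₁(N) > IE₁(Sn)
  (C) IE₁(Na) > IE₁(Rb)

(A)

The general trend: first ionisation energy increases across a period and decreases down a group.
(A) Mg (period 3, group 2) vs Al (period 3, group 13): the stated order contradicts the simple trend.
(B) N (period 2, group 15) vs Sn (period 5, group 14): the stated order agrees with the simple trend.
(C) Na (period 3, group 1) vs Rb (period 5, group 1): the stated order agrees with the simple trend.
The exception is (A): Al's single 3p electron is easier to remove than one from Mg's filled 3s².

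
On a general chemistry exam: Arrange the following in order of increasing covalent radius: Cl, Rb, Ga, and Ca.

Cl < Ga < Ca < Rb

Cl is in period 3, group 17; Ca is in period 4, group 2; Ga is in period 4, group 13; Rb is in period 5, group 1.
Atomic radius shrinks across a period as nuclear charge pulls the same shell inward, and grows down a group as new shells are added.
Here both period and group differ, so the two effects have to be weighed against each other.
Ga > Cl: both effects reinforce here, so Ga is clearly the larger of the two.
Ca > Ga: both are in period 4; the period trend gives Ca the larger value.
Rb > Ca: both effects reinforce here, so Rb is clearly the larger of the two.
Tabulated atomic radius (pm): Cl 99, Ca 171, Ga 124, Rb 210.
So from smallest to largest: Cl < Ga < Ca < Rb.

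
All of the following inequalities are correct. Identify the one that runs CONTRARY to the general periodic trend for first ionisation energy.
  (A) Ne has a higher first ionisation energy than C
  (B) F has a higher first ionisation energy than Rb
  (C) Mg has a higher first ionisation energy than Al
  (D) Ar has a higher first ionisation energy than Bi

The general trend: first ionisation energy increases across a period and decreases down a group.
(A) Ne (period 2, group 18) vs C (period 2, group 14): the stated order agrees with the simple trend.
(B) F (period 2, group 17) vs Rb (period 5, group 1): the stated order agrees with the simple trend.
(C) Mg (period 3, group 2) vs Al (period 3, group 13): the stated order contradicts the simple trend.
(D) Ar (period 3, group 18) vs Bi (period 6, group 15): the stated order agrees with the simple trend.
The exception is (C): Al's single 3p electron is easier to remove than one from Mg's filled 3s².

(C)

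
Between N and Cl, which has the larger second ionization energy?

The second ionization energy removes an electron from the +1 ion. For each element: N⁺ still has 4 valence electrons; Cl⁺ still has 6 valence electrons.
All are still removing valence electrons, so compare the +1 ions as you would atoms: IE_2 generally rises across a period (higher Z_eff) and falls down a group (larger shell), subject to the usual subshell exceptions.
Valence configurations: N⁺ [He]2s²2p², Cl⁺ [Ne]3s²3p⁴.
Approximate IE_2 values (kJ/mol): N 2856, Cl 2298.
So the second ionization energies run Cl < N.

N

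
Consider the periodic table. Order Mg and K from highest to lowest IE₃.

Mg > K

The third ionization energy removes an electron from the +2 ion. For each element: Mg²⁺ is the bare [Ne] core; K²⁺ is already 1 electron into the core.
All of these are removing an electron from a noble-gas core or deeper; the smaller core (lower principal quantum number) is held far more tightly, and within a period the higher nuclear charge binds the same core more tightly.
Approximate IE_3 values (kJ/mol): Mg 7733, K 4420.
Overall IE_3 order: K < Mg.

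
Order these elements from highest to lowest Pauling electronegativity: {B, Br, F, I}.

B is in period 2, group 13; F is in period 2, group 17; Br is in period 4, group 17; I is in period 5, group 17.
Atoms toward the upper right of the periodic table pull bonding electrons most strongly.
Neither a single period nor a single group — weigh both effects.
I > B: the two effects oppose for this pair; the across-period effect wins (2.66 vs 2.04).
Br > I: they share group 17; the group trend gives Br the larger value.
F > Br: they share group 17; the group trend gives F the larger value.
Approximate values (Pauling): B 2.04, F 3.98, Br 2.96, I 2.66.
So from highest to lowest: F > Br > I > B.

F, Br, I, B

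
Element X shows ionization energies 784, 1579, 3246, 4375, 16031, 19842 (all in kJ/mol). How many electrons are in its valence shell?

Look for the largest jump between consecutive ionization energies: IE5/IE4 ≈ 3.7, far larger than any earlier ratio.
That jump marks the point where a core electron is being removed. So the atom has 4 valence electrons.

4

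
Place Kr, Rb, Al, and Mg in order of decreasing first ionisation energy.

Kr, Mg, Al, Rb

IE₁ increases left→right with effective nuclear charge and decreases top→bottom as the valence shell moves farther out.
Neither a single period nor a single group — weigh both effects.
Al > Rb: relative to Rb, both the across-period and down-group shifts push Al's first ionization energy up.
Mg > Al: this pair runs against the simple trend — see the exception note.
Kr > Mg: the two effects oppose for this pair; the across-period effect wins (1351 vs 738 kJ/mol).
Note the exception: Mg has a higher first ionization energy than Al, contrary to the simple trend — Al's single 3p electron is easier to remove than one from Mg's filled 3s².
Tabulated first ionization energy (kJ/mol): Mg 738, Al 578, Kr 1351, Rb 403.
So from highest to lowest: Kr > Mg > Al > Rb.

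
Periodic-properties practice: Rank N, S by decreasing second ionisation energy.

After 1 electron has been removed, what remains? N⁺ still has 4 valence electrons; S⁺ still has 5 valence electrons.
All are still removing valence electrons, so compare the +1 ions as you would atoms: IE_2 generally rises across a period (higher Z_eff) and falls down a group (larger shell), subject to the usual subshell exceptions.
Valence configurations: N⁺ [He]2s²2p², S⁺ [Ne]3s²3p³.
Tabulated IE_2 (kJ/mol): N 2856, S 2252.
Overall IE_2 order: S < N.

N, S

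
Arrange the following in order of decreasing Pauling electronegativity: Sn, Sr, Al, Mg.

Electronegativity increases across a period and decreases down a group, tracking effective nuclear charge and atomic size.
Neither a single period nor a single group — weigh both effects.
Mg > Sr: they share group 2; the group trend gives Mg the larger value.
Al > Mg: Al lies to the right of Mg in period 3, so the across-period effect alone puts Al higher.
Sn > Al: the two effects oppose for this pair; the across-period effect wins (1.96 vs 1.61).
Approximate values (Pauling): Mg 1.31, Al 1.61, Sr 0.95, Sn 1.96.
So from highest to lowest: Sn > Al > Mg > Sr.

Sn > Al > Mg > Sr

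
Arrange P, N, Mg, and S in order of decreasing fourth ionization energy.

The fourth ionization energy removes an electron from the +3 ion. For each element: P³⁺ still has 2 valence electrons; N³⁺ still has 2 valence electrons; Mg³⁺ is already 1 electron into the core; S³⁺ still has 3 valence electrons.
Breaking into a closed-shell core is much more expensive than removing a leftover valence electron — Mg has the largest IE_4 here.
Valence configurations: P³⁺ [Ne]3s², N³⁺ [He]2s², S³⁺ [Ne]3s²3p¹.
S³⁺ loses a lone 3p electron whereas P³⁺ must break into a filled 3s² pair, so IE_4(P) > IE_4(S) even though S has the higher nuclear charge.
The numbers (kJ/mol): P 4964, N 7475, Mg 10543, S 4556.
So the fourth ionization energies run S < P < N < Mg.

Mg > N > P > S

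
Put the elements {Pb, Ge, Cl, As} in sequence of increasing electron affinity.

Pb < As < Ge < Cl

Cl is in period 3, group 17; Ge is in period 4, group 14; As is in period 4, group 15; Pb is in period 6, group 14.
Adding an electron releases more energy for atoms nearer the top right (short of the noble gases).
Here both period and group differ, so the two effects have to be weighed against each other.
As > Pb: both effects reinforce here, so As is clearly the higher of the two.
Ge > As: this pair runs against the simple trend — see the exception note.
Cl > Ge: both effects reinforce here, so Cl is clearly the higher of the two.
Note the exception: Ge has a higher electron affinity than As, contrary to the simple trend — adding an electron to As's half-filled 4p³ is unfavourable, so Ge (4p²) has the more exothermic EA.
For reference (kJ/mol): Cl 349, Ge 119, As 78, Pb 35.
So from lowest to highest: Pb < As < Ge < Cl.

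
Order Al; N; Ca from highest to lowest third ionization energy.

After 2 electrons have been removed, what remains? Al²⁺ still has 1 valence electron; N²⁺ still has 3 valence electrons; Ca²⁺ is the bare [Ar] core.
Pulling an electron out of a noble-gas core costs far more than removing a remaining valence electron, so Ca sits at the high end of IE_3.
Valence configurations: Al²⁺ [Ne]3s¹, N²⁺ [He]2s²2p¹.
The numbers (kJ/mol): Al 2745, N 4578, Ca 4912.
Hence IE_3: Al < N < Ca.

Ca > N > Al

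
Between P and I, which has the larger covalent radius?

I

P is in period 3, group 15; I is in period 5, group 17.
Radius decreases left→right (rising Z_eff, same n) and increases top→bottom (higher n).
Neither a single period nor a single group — weigh both effects.
I > P: the two effects oppose for this pair; the down-group effect wins (133 vs 111 pm).
Approximate values (pm): P 111, I 133.
So I has the larger covalent radius (I > P).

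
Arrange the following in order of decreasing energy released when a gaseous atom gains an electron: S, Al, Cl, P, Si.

Al is in period 3, group 13; Si is in period 3, group 14; P is in period 3, group 15; S is in period 3, group 16; Cl is in period 3, group 17.
EA tends to increase across a period and decrease down a group, though the pattern is less regular than for IE or radius.
All lie in period 3; the across-period trend (electron affinity increases left to right) applies, with the exception below.
Note the exception: Si has a higher electron affinity than P, contrary to the simple trend — adding an electron to P's half-filled 3p³ is unfavourable, so Si (3p²) has the more exothermic EA.
Approximate values (kJ/mol): Al 42, Si 134, P 72, S 200, Cl 349.
So from highest to lowest: Cl > S > Si > P > Al.

Cl, S, Si, P, Al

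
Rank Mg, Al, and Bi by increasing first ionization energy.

Al < Bi < Mg

First ionization energy rises across a period (greater Z_eff holds electrons more tightly) and falls down a group (valence electrons are farther from the nucleus).
Here both period and group differ, so the two effects have to be weighed against each other.
Bi > Al: the two effects oppose for this pair; the across-period effect wins (703 vs 578 kJ/mol).
Mg > Bi: period and group pull opposite ways; the down-group shift dominates (738 vs 703 kJ/mol).
Note the exception: Mg has a higher first ionization energy than Al, contrary to the simple trend — Al's single 3p electron is easier to remove than one from Mg's filled 3s².
For reference (kJ/mol): Mg 738, Al 578, Bi 703.
So from lowest to highest: Al < Bi < Mg.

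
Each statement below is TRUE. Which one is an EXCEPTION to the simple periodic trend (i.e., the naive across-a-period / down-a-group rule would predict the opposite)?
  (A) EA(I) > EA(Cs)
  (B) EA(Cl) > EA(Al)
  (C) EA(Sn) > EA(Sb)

(C)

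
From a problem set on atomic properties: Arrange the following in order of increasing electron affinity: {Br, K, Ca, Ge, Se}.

EA tends to increase across a period and decrease down a group, though the pattern is less regular than for IE or radius.
All lie in period 4; the across-period trend (electron affinity increases left to right) applies, with the exception below.
Note the exception: K has a higher electron affinity than Ca, contrary to the simple trend — adding an electron to Ca (ns²) has to open a new, higher-energy np subshell, which is unfavourable.
For reference (kJ/mol): K 48, Ca 2, Ge 119, Se 195, Br 325.
So from lowest to highest: Ca < K < Ge < Se < Br.

Ca < K < Ge < Se < Br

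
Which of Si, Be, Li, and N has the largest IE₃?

Be

Consider each +2 ion: Si²⁺ still has 2 valence electrons; Be²⁺ is the bare [He] core; Li²⁺ is already 1 electron into the core; N²⁺ still has 3 valence electrons.
Core electrons are held far more tightly than valence electrons, so Li and Be top the IE_3 order.
Valence configurations: Si²⁺ [Ne]3s², N²⁺ [He]2s²2p¹.
The numbers (kJ/mol): Si 3232, Be 14849, Li 11815, N 4578.
Overall IE_3 order: Si < N < Li < Be.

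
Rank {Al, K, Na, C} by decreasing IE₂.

Na > K > C > Al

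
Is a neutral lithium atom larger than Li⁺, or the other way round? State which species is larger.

Li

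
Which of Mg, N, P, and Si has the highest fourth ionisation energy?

The fourth ionization energy removes an electron from the +3 ion. For each element: Mg³⁺ is already 1 electron into the core; N³⁺ still has 2 valence electrons; P³⁺ still has 2 valence electrons; Si³⁺ still has 1 valence electron.
Pulling an electron out of a noble-gas core costs far more than removing a remaining valence electron, so Mg sits at the high end of IE_4.
Valence configurations: N³⁺ [He]2s², P³⁺ [Ne]3s², Si³⁺ [Ne]3s¹.
Tabulated IE_4 (kJ/mol): Mg 10543, N 7475, P 4964, Si 4356.
Hence IE_4: Si < P < N < Mg.

Mg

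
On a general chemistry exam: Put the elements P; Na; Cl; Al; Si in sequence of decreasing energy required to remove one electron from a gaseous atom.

Cl > P > Si > Al > Na

Na is in period 3, group 1; Al is in period 3, group 13; Si is in period 3, group 14; P is in period 3, group 15; Cl is in period 3, group 17.
Removing the outermost electron gets harder across a period and easier down a group.
All lie in period 3, so first ionization energy increases left to right.
So from highest to lowest: Cl > P > Si > Al > Na.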